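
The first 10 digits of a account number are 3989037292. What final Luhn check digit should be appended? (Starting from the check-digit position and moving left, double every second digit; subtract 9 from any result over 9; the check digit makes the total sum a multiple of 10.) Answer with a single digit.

1

Partial digits right→left: 2 9 2 7 3 0 9 8 9 3
Double every second digit counting from the check-digit position (so the 1st, 3rd, 5th, ... of the partial from the right).
  doubled (with −9 where >9): 4 4 6 9 9 → sum 32
  kept as-is: 9 7 0 8 3 → sum 27
Total = 32 + 27 = 59.
Check digit = (10 − (59 mod 10)) mod 10 = 1.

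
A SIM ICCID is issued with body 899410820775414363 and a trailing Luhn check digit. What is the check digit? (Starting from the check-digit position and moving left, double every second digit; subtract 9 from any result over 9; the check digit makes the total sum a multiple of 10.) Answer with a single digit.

2

Partial digits right→left: 3 6 3 4 1 4 5 7 7 0 2 8 0 1 4 9 9 8
Double every second digit counting from the check-digit position (so the 1st, 3rd, 5th, ... of the partial from the right).
  doubled (with −9 where >9): 6 6 2 1 5 4 0 8 9 → sum 41
  kept as-is: 6 4 4 7 0 8 1 9 8 → sum 47
Total = 41 + 47 = 88.
Check digit = (10 − (88 mod 10)) mod 10 = 2.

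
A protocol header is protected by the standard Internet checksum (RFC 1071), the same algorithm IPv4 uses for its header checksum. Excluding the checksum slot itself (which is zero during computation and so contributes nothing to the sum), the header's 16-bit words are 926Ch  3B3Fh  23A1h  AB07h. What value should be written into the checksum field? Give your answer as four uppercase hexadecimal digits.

One's-complement addition (fold any carry out of bit 15 back into bit 0):
  0x926C + 0x3B3F = 0x0CDAB
  0xCDAB + 0x23A1 = 0x0F14C
  0xF14C + 0xAB07 = 0x19C53 → wrap carry → 0x9C54
One's-complement sum = 0x9C54.
Checksum = ~0x9C54 & 0xFFFF = 0x63AB.

63AB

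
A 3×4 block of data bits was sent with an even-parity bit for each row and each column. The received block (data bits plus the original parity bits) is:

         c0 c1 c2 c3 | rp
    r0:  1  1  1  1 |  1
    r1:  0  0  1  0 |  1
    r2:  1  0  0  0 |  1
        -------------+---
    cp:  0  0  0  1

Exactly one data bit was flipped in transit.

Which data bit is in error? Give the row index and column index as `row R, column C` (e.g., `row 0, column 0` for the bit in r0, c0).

Recompute each row's even parity and compare to rp:
  r0: data parity 0, sent rp 1 → mismatch
  r1: data parity 1, sent rp 1 → ok
  r2: data parity 1, sent rp 1 → ok
Recompute each column's even parity and compare to cp:
  c0: data parity 0, sent cp 0 → ok
  c1: data parity 1, sent cp 0 → mismatch
  c2: data parity 0, sent cp 0 → ok
  c3: data parity 1, sent cp 1 → ok
Exactly one row (r0) and one column (c1) fail → the flipped bit is at their intersection.

row 0, column 1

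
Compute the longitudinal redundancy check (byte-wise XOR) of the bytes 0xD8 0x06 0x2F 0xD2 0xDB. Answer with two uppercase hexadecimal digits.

XOR the bytes together:
  start with 0xD8
  0xD8 ⊕ 0x06 = 0xDE
  0xDE ⊕ 0x2F = 0xF1
  0xF1 ⊕ 0xD2 = 0x23
  0x23 ⊕ 0xDB = 0xF8

F8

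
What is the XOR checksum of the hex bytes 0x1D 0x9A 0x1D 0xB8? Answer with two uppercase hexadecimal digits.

XOR the bytes together:
  start with 0x1D
  0x1D ⊕ 0x9A = 0x87
  0x87 ⊕ 0x1D = 0x9A
  0x9A ⊕ 0xB8 = 0x22

22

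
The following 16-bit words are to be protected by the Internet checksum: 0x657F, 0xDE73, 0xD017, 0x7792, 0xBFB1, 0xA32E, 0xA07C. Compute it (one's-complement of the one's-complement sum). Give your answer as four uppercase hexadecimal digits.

One's-complement addition (fold any carry out of bit 15 back into bit 0):
  0x657F + 0xDE73 = 0x143F2 → wrap carry → 0x43F3
  0x43F3 + 0xD017 = 0x1140A → wrap carry → 0x140B
  0x140B + 0x7792 = 0x08B9D
  0x8B9D + 0xBFB1 = 0x14B4E → wrap carry → 0x4B4F
  0x4B4F + 0xA32E = 0x0EE7D
  0xEE7D + 0xA07C = 0x18EF9 → wrap carry → 0x8EFA
One's-complement sum = 0x8EFA.
Checksum = ~0x8EFA & 0xFFFF = 0x7105.

7105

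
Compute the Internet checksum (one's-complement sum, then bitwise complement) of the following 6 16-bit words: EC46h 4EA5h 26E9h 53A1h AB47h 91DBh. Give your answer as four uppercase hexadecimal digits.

One's-complement addition (fold any carry out of bit 15 back into bit 0):
  0xEC46 + 0x4EA5 = 0x13AEB → wrap carry → 0x3AEC
  0x3AEC + 0x26E9 = 0x061D5
  0x61D5 + 0x53A1 = 0x0B576
  0xB576 + 0xAB47 = 0x160BD → wrap carry → 0x60BE
  0x60BE + 0x91DB = 0x0F299
One's-complement sum = 0xF299.
Checksum = ~0xF299 & 0xFFFF = 0x0D66.

0D66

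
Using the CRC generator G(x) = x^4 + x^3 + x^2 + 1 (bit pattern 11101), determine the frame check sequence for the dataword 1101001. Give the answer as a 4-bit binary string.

0000

Append 4 zeros: 11010010000. Divide by 11101 (XOR where the leading bit is 1):
  pos 0: 11010 XOR 11101 = 00111
  pos 2: 11101 XOR 11101 = 00000
Remainder (last 4 bits) = 0000. This is the CRC / FCS.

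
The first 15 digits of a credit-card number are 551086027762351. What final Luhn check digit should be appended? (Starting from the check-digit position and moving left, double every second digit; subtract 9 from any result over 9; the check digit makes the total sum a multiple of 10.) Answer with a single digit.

7

Partial digits right→left: 1 5 3 2 6 7 7 2 0 6 8 0 1 5 5
Double every second digit counting from the check-digit position (so the 1st, 3rd, 5th, ... of the partial from the right).
  doubled (with −9 where >9): 2 6 3 5 0 7 2 1 → sum 26
  kept as-is: 5 2 7 2 6 0 5 → sum 27
Total = 26 + 27 = 53.
Check digit = (10 − (53 mod 10)) mod 10 = 7.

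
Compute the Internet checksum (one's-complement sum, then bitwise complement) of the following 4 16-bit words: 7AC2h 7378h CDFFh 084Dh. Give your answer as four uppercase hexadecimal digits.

One's-complement addition (fold any carry out of bit 15 back into bit 0):
  0x7AC2 + 0x7378 = 0x0EE3A
  0xEE3A + 0xCDFF = 0x1BC39 → wrap carry → 0xBC3A
  0xBC3A + 0x084D = 0x0C487
One's-complement sum = 0xC487.
Checksum = ~0xC487 & 0xFFFF = 0x3B78.

3B78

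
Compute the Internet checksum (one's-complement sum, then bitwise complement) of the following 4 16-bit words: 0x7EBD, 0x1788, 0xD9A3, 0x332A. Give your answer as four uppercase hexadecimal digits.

5CEC

One's-complement addition (fold any carry out of bit 15 back into bit 0):
  0x7EBD + 0x1788 = 0x09645
  0x9645 + 0xD9A3 = 0x16FE8 → wrap carry → 0x6FE9
  0x6FE9 + 0x332A = 0x0A313
One's-complement sum = 0xA313.
Checksum = ~0xA313 & 0xFFFF = 0x5CEC.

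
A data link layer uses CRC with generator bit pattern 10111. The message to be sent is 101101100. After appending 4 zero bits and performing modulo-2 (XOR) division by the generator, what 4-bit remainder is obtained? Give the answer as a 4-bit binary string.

Append 4 zeros: 1011011000000. Divide by 10111 (XOR where the leading bit is 1):
  pos 0: 10110 XOR 10111 = 00001
  pos 4: 11100 XOR 10111 = 01011
  pos 5: 10110 XOR 10111 = 00001
Remainder (last 4 bits) = 1000. This is the CRC / FCS.

1000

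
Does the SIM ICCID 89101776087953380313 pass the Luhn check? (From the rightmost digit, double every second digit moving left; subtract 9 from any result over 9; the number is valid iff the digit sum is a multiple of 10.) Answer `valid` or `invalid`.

From the right, keep odd positions and double even positions (subtract 9 from any doubled value over 9):
  doubled (positions 2,4,...): 2 0 6 1 5 0 5 2 2 7 → sum 30
  kept (positions 1,3,...): 3 3 8 3 9 8 6 7 0 9 → sum 56
Total = 86.
86 mod 10 = 6, so the number is invalid.

invalid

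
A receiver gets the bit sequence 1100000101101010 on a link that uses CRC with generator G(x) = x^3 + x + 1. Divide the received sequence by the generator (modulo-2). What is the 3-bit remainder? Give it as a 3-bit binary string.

Modulo-2 division of 1100000101101010 by 1011:
  pos 0: 1100 XOR 1011 = 0111
  pos 1: 1110 XOR 1011 = 0101
  pos 2: 1010 XOR 1011 = 0001
  pos 5: 1010 XOR 1011 = 0001
  pos 8: 1110 XOR 1011 = 0101
  pos 9: 1011 XOR 1011 = 0000
Remainder = 010 (nonzero — an error is detected).

010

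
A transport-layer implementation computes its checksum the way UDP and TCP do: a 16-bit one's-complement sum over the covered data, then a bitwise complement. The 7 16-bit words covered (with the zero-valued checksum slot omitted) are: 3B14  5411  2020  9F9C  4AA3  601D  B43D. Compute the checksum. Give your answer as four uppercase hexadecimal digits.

One's-complement addition (fold any carry out of bit 15 back into bit 0):
  0x3B14 + 0x5411 = 0x08F25
  0x8F25 + 0x2020 = 0x0AF45
  0xAF45 + 0x9F9C = 0x14EE1 → wrap carry → 0x4EE2
  0x4EE2 + 0x4AA3 = 0x09985
  0x9985 + 0x601D = 0x0F9A2
  0xF9A2 + 0xB43D = 0x1ADDF → wrap carry → 0xADE0
One's-complement sum = 0xADE0.
Checksum = ~0xADE0 & 0xFFFF = 0x521F.

521F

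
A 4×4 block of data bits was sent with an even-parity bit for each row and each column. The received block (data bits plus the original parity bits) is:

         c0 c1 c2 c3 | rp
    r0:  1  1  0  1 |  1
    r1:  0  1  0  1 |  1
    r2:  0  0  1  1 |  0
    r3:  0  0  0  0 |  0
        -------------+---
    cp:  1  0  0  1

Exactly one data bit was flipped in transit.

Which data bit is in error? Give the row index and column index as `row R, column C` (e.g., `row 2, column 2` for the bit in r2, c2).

row 1, column 2

Recompute each row's even parity and compare to rp:
  r0: data parity 1, sent rp 1 → ok
  r1: data parity 0, sent rp 1 → mismatch
  r2: data parity 0, sent rp 0 → ok
  r3: data parity 0, sent rp 0 → ok
Recompute each column's even parity and compare to cp:
  c0: data parity 1, sent cp 1 → ok
  c1: data parity 0, sent cp 0 → ok
  c2: data parity 1, sent cp 0 → mismatch
  c3: data parity 1, sent cp 1 → ok
Exactly one row (r1) and one column (c2) fail → the flipped bit is at their intersection.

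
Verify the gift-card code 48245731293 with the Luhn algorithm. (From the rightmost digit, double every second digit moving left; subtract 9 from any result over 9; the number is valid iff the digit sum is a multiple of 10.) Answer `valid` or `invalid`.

From the right, keep odd positions and double even positions (subtract 9 from any doubled value over 9):
  doubled (positions 2,4,...): 9 2 5 8 7 → sum 31
  kept (positions 1,3,...): 3 2 3 5 2 4 → sum 19
Total = 50.
50 mod 10 = 0, so the number is valid.

valid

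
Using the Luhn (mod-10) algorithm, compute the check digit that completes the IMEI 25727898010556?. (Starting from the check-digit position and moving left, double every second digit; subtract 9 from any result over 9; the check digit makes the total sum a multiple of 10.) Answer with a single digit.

5

Partial digits right→left: 6 5 5 0 1 0 8 9 8 7 2 7 5 2
Double every second digit counting from the check-digit position (so the 1st, 3rd, 5th, ... of the partial from the right).
  doubled (with −9 where >9): 3 1 2 7 7 4 1 → sum 25
  kept as-is: 5 0 0 9 7 7 2 → sum 30
Total = 25 + 30 = 55.
Check digit = (10 − (55 mod 10)) mod 10 = 5.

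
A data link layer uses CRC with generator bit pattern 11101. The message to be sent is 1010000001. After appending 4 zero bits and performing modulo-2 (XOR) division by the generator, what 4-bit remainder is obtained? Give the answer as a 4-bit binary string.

1110

Append 4 zeros: 10100000010000. Divide by 11101 (XOR where the leading bit is 1):
  pos 0: 10100 XOR 11101 = 01001
  pos 1: 10010 XOR 11101 = 01111
  pos 2: 11110 XOR 11101 = 00011
  pos 5: 11001 XOR 11101 = 00100
  pos 7: 10000 XOR 11101 = 01101
  pos 8: 11010 XOR 11101 = 00111
Remainder (last 4 bits) = 1110. This is the CRC / FCS.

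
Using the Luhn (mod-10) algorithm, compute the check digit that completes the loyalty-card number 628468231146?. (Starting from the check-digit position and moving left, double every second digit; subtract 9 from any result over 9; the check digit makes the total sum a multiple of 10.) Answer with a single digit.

3

Partial digits right→left: 6 4 1 1 3 2 8 6 4 8 2 6
Double every second digit counting from the check-digit position (so the 1st, 3rd, 5th, ... of the partial from the right).
  doubled (with −9 where >9): 3 2 6 7 8 4 → sum 30
  kept as-is: 4 1 2 6 8 6 → sum 27
Total = 30 + 27 = 57.
Check digit = (10 − (57 mod 10)) mod 10 = 3.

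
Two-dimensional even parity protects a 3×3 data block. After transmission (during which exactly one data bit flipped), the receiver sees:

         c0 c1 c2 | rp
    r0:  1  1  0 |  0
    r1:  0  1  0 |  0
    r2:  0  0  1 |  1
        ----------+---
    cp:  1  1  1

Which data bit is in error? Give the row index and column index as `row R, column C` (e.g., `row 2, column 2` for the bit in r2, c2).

row 1, column 1

Recompute each row's even parity and compare to rp:
  r0: data parity 0, sent rp 0 → ok
  r1: data parity 1, sent rp 0 → mismatch
  r2: data parity 1, sent rp 1 → ok
Recompute each column's even parity and compare to cp:
  c0: data parity 1, sent cp 1 → ok
  c1: data parity 0, sent cp 1 → mismatch
  c2: data parity 1, sent cp 1 → ok
Exactly one row (r1) and one column (c1) fail → the flipped bit is at their intersection.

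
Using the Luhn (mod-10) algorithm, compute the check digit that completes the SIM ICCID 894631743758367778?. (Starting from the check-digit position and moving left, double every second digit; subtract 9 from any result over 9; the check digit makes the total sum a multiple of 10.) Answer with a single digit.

Partial digits right→left: 8 7 7 7 6 3 8 5 7 3 4 7 1 3 6 4 9 8
Double every second digit counting from the check-digit position (so the 1st, 3rd, 5th, ... of the partial from the right).
  doubled (with −9 where >9): 7 5 3 7 5 8 2 3 9 → sum 49
  kept as-is: 7 7 3 5 3 7 3 4 8 → sum 47
Total = 49 + 47 = 96.
Check digit = (10 − (96 mod 10)) mod 10 = 4.

4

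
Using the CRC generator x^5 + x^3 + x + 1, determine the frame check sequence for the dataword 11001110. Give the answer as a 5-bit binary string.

01000

Append 5 zeros: 1100111000000. Divide by 101011 (XOR where the leading bit is 1):
  pos 0: 110011 XOR 101011 = 011000
  pos 1: 110001 XOR 101011 = 011010
  pos 2: 110100 XOR 101011 = 011111
  pos 3: 111110 XOR 101011 = 010101
  pos 4: 101010 XOR 101011 = 000001
Remainder (last 5 bits) = 01000. This is the CRC / FCS.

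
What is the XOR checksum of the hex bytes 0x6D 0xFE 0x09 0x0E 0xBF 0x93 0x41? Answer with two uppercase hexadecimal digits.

XOR the bytes together:
  start with 0x6D
  0x6D ⊕ 0xFE = 0x93
  0x93 ⊕ 0x09 = 0x9A
  0x9A ⊕ 0x0E = 0x94
  0x94 ⊕ 0xBF = 0x2B
  0x2B ⊕ 0x93 = 0xB8
  0xB8 ⊕ 0x41 = 0xF9

F9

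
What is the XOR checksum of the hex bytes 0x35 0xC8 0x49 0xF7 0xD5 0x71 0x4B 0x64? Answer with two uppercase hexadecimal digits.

XOR the bytes together:
  start with 0x35
  0x35 ⊕ 0xC8 = 0xFD
  0xFD ⊕ 0x49 = 0xB4
  0xB4 ⊕ 0xF7 = 0x43
  0x43 ⊕ 0xD5 = 0x96
  0x96 ⊕ 0x71 = 0xE7
  0xE7 ⊕ 0x4B = 0xAC
  0xAC ⊕ 0x64 = 0xC8

C8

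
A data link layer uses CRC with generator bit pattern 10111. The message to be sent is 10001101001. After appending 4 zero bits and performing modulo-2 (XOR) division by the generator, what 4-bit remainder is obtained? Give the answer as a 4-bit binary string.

Append 4 zeros: 100011010010000. Divide by 10111 (XOR where the leading bit is 1):
  pos 0: 10001 XOR 10111 = 00110
  pos 2: 11010 XOR 10111 = 01101
  pos 3: 11011 XOR 10111 = 01100
  pos 4: 11000 XOR 10111 = 01111
  pos 5: 11110 XOR 10111 = 01001
  pos 6: 10011 XOR 10111 = 00100
  pos 8: 10000 XOR 10111 = 00111
  pos 10: 11100 XOR 10111 = 01011
Remainder (last 4 bits) = 1011. This is the CRC / FCS.

1011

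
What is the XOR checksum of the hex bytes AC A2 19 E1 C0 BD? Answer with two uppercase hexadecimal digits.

8B

XOR the bytes together:
  start with 0xAC
  0xAC ⊕ 0xA2 = 0x0E
  0x0E ⊕ 0x19 = 0x17
  0x17 ⊕ 0xE1 = 0xF6
  0xF6 ⊕ 0xC0 = 0x36
  0x36 ⊕ 0xBD = 0x8B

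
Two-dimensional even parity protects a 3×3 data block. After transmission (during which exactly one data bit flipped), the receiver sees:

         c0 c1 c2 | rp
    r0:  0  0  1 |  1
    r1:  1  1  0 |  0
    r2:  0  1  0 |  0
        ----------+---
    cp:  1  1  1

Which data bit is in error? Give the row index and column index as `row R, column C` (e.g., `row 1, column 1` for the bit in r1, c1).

Recompute each row's even parity and compare to rp:
  r0: data parity 1, sent rp 1 → ok
  r1: data parity 0, sent rp 0 → ok
  r2: data parity 1, sent rp 0 → mismatch
Recompute each column's even parity and compare to cp:
  c0: data parity 1, sent cp 1 → ok
  c1: data parity 0, sent cp 1 → mismatch
  c2: data parity 1, sent cp 1 → ok
Exactly one row (r2) and one column (c1) fail → the flipped bit is at their intersection.

row 2, column 1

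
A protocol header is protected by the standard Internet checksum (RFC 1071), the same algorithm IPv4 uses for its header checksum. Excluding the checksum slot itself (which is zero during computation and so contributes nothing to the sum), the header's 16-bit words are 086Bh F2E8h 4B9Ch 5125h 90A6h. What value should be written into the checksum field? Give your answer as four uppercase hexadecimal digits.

One's-complement addition (fold any carry out of bit 15 back into bit 0):
  0x086B + 0xF2E8 = 0x0FB53
  0xFB53 + 0x4B9C = 0x146EF → wrap carry → 0x46F0
  0x46F0 + 0x5125 = 0x09815
  0x9815 + 0x90A6 = 0x128BB → wrap carry → 0x28BC
One's-complement sum = 0x28BC.
Checksum = ~0x28BC & 0xFFFF = 0xD743.

D743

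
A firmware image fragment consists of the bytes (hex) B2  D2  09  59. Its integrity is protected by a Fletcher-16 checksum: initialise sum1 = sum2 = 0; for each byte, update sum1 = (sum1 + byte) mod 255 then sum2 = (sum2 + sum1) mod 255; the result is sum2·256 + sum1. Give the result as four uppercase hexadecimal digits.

Running sums (mod 255):
  after byte 0 (B2): sum1=178, sum2=178
  after byte 1 (D2): sum1=133, sum2=56
  after byte 2 (09): sum1=142, sum2=198
  after byte 3 (59): sum1=231, sum2=174
Checksum = sum2·256 + sum1 = 174·256 + 231 = 44775 = 0xAEE7.

AEE7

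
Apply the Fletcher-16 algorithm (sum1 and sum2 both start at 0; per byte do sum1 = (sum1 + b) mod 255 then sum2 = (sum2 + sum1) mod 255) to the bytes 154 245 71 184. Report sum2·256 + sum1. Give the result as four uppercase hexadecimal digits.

Running sums (mod 255):
  after byte 0 (154): sum1=154, sum2=154
  after byte 1 (245): sum1=144, sum2=43
  after byte 2 (71): sum1=215, sum2=3
  after byte 3 (184): sum1=144, sum2=147
Checksum = sum2·256 + sum1 = 147·256 + 144 = 37776 = 0x9390.

9390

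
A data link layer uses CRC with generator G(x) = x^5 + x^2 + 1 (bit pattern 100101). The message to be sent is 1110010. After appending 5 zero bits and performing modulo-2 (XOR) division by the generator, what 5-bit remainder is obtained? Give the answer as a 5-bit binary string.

00110

Append 5 zeros: 111001000000. Divide by 100101 (XOR where the leading bit is 1):
  pos 0: 111001 XOR 100101 = 011100
  pos 1: 111000 XOR 100101 = 011101
  pos 2: 111010 XOR 100101 = 011111
  pos 3: 111110 XOR 100101 = 011011
  pos 4: 110110 XOR 100101 = 010011
  pos 5: 100110 XOR 100101 = 000011
Remainder (last 5 bits) = 00110. This is the CRC / FCS.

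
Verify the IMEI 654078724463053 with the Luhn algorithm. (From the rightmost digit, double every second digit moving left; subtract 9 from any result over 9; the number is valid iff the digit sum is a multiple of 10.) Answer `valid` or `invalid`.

invalid

From the right, keep odd positions and double even positions (subtract 9 from any doubled value over 9):
  doubled (positions 2,4,...): 1 6 8 4 7 0 1 → sum 27
  kept (positions 1,3,...): 3 0 6 4 7 7 4 6 → sum 37
Total = 64.
64 mod 10 = 4, so the number is invalid.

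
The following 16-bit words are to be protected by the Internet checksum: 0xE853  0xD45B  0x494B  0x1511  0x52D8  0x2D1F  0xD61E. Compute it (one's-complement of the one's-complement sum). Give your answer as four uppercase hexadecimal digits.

One's-complement addition (fold any carry out of bit 15 back into bit 0):
  0xE853 + 0xD45B = 0x1BCAE → wrap carry → 0xBCAF
  0xBCAF + 0x494B = 0x105FA → wrap carry → 0x05FB
  0x05FB + 0x1511 = 0x01B0C
  0x1B0C + 0x52D8 = 0x06DE4
  0x6DE4 + 0x2D1F = 0x09B03
  0x9B03 + 0xD61E = 0x17121 → wrap carry → 0x7122
One's-complement sum = 0x7122.
Checksum = ~0x7122 & 0xFFFF = 0x8EDD.

8EDD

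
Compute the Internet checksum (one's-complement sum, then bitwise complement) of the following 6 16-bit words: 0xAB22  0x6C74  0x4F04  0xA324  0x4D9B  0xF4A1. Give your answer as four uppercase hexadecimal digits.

B402

One's-complement addition (fold any carry out of bit 15 back into bit 0):
  0xAB22 + 0x6C74 = 0x11796 → wrap carry → 0x1797
  0x1797 + 0x4F04 = 0x0669B
  0x669B + 0xA324 = 0x109BF → wrap carry → 0x09C0
  0x09C0 + 0x4D9B = 0x0575B
  0x575B + 0xF4A1 = 0x14BFC → wrap carry → 0x4BFD
One's-complement sum = 0x4BFD.
Checksum = ~0x4BFD & 0xFFFF = 0xB402.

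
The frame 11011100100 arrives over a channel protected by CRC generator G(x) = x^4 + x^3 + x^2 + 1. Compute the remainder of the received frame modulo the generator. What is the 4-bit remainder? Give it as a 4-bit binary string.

0000

Modulo-2 division of 11011100100 by 11101:
  pos 0: 11011 XOR 11101 = 00110
  pos 2: 11010 XOR 11101 = 00111
  pos 4: 11101 XOR 11101 = 00000
Remainder = 0000 (zero — the frame passes the CRC check).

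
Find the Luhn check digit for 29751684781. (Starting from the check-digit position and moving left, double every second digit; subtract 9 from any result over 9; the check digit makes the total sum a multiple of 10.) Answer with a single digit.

3

Partial digits right→left: 1 8 7 4 8 6 1 5 7 9 2
Double every second digit counting from the check-digit position (so the 1st, 3rd, 5th, ... of the partial from the right).
  doubled (with −9 where >9): 2 5 7 2 5 4 → sum 25
  kept as-is: 8 4 6 5 9 → sum 32
Total = 25 + 32 = 57.
Check digit = (10 − (57 mod 10)) mod 10 = 3.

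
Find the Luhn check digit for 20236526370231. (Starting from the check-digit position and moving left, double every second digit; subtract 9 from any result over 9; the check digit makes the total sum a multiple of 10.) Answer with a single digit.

1

Partial digits right→left: 1 3 2 0 7 3 6 2 5 6 3 2 0 2
Double every second digit counting from the check-digit position (so the 1st, 3rd, 5th, ... of the partial from the right).
  doubled (with −9 where >9): 2 4 5 3 1 6 0 → sum 21
  kept as-is: 3 0 3 2 6 2 2 → sum 18
Total = 21 + 18 = 39.
Check digit = (10 − (39 mod 10)) mod 10 = 1.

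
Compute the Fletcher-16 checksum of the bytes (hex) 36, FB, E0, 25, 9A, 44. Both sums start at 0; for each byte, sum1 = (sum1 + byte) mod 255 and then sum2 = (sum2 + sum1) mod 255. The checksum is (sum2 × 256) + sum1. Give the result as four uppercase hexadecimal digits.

9D17

Running sums (mod 255):
  after byte 0 (36): sum1=54, sum2=54
  after byte 1 (FB): sum1=50, sum2=104
  after byte 2 (E0): sum1=19, sum2=123
  after byte 3 (25): sum1=56, sum2=179
  after byte 4 (9A): sum1=210, sum2=134
  after byte 5 (44): sum1=23, sum2=157
Checksum = sum2·256 + sum1 = 157·256 + 23 = 40215 = 0x9D17.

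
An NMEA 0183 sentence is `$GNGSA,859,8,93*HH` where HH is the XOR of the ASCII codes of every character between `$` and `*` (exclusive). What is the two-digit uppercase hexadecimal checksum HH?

76

XOR the ASCII codes of the payload characters:
  'G' = 0x47 → acc = 0x47
  'N' = 0x4E → acc = 0x09
  'G' = 0x47 → acc = 0x4E
  'S' = 0x53 → acc = 0x1D
  'A' = 0x41 → acc = 0x5C
  ',' = 0x2C → acc = 0x70
  '8' = 0x38 → acc = 0x48
  '5' = 0x35 → acc = 0x7D
  '9' = 0x39 → acc = 0x44
  ',' = 0x2C → acc = 0x68
  '8' = 0x38 → acc = 0x50
  ',' = 0x2C → acc = 0x7C
  '9' = 0x39 → acc = 0x45
  '3' = 0x33 → acc = 0x76
Checksum = 0x76.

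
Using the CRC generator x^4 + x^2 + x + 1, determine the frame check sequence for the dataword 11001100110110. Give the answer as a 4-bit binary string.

Append 4 zeros: 110011001101100000. Divide by 10111 (XOR where the leading bit is 1):
  pos 0: 11001 XOR 10111 = 01110
  pos 1: 11101 XOR 10111 = 01010
  pos 2: 10100 XOR 10111 = 00011
  pos 5: 11011 XOR 10111 = 01100
  pos 6: 11000 XOR 10111 = 01111
  pos 7: 11111 XOR 10111 = 01000
  pos 8: 10001 XOR 10111 = 00110
  pos 10: 11000 XOR 10111 = 01111
  pos 11: 11110 XOR 10111 = 01001
  pos 12: 10010 XOR 10111 = 00101
Remainder (last 4 bits) = 1010. This is the CRC / FCS.

1010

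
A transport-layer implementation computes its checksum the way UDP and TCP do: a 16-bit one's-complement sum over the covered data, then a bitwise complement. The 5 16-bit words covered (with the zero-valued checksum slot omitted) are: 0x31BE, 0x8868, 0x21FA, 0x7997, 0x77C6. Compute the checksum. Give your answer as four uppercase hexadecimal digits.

3281

One's-complement addition (fold any carry out of bit 15 back into bit 0):
  0x31BE + 0x8868 = 0x0BA26
  0xBA26 + 0x21FA = 0x0DC20
  0xDC20 + 0x7997 = 0x155B7 → wrap carry → 0x55B8
  0x55B8 + 0x77C6 = 0x0CD7E
One's-complement sum = 0xCD7E.
Checksum = ~0xCD7E & 0xFFFF = 0x3281.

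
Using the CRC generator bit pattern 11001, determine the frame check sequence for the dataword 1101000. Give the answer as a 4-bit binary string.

1000

Append 4 zeros: 11010000000. Divide by 11001 (XOR where the leading bit is 1):
  pos 0: 11010 XOR 11001 = 00011
  pos 3: 11000 XOR 11001 = 00001
Remainder (last 4 bits) = 1000. This is the CRC / FCS.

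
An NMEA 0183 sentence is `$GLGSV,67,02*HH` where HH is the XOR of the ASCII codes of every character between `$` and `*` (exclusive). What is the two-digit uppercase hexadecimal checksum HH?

XOR the ASCII codes of the payload characters:
  'G' = 0x47 → acc = 0x47
  'L' = 0x4C → acc = 0x0B
  'G' = 0x47 → acc = 0x4C
  'S' = 0x53 → acc = 0x1F
  'V' = 0x56 → acc = 0x49
  ',' = 0x2C → acc = 0x65
  '6' = 0x36 → acc = 0x53
  '7' = 0x37 → acc = 0x64
  ',' = 0x2C → acc = 0x48
  '0' = 0x30 → acc = 0x78
  '2' = 0x32 → acc = 0x4A
Checksum = 0x4A.

4A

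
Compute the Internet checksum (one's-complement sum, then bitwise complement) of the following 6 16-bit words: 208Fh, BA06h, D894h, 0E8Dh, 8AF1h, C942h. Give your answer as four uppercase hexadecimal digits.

One's-complement addition (fold any carry out of bit 15 back into bit 0):
  0x208F + 0xBA06 = 0x0DA95
  0xDA95 + 0xD894 = 0x1B329 → wrap carry → 0xB32A
  0xB32A + 0x0E8D = 0x0C1B7
  0xC1B7 + 0x8AF1 = 0x14CA8 → wrap carry → 0x4CA9
  0x4CA9 + 0xC942 = 0x115EB → wrap carry → 0x15EC
One's-complement sum = 0x15EC.
Checksum = ~0x15EC & 0xFFFF = 0xEA13.

EA13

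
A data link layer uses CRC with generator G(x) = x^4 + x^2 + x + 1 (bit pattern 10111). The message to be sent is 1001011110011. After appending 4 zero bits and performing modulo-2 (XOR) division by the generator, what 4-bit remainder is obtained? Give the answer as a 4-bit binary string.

Append 4 zeros: 10010111100110000. Divide by 10111 (XOR where the leading bit is 1):
  pos 0: 10010 XOR 10111 = 00101
  pos 2: 10111 XOR 10111 = 00000
  pos 7: 11001 XOR 10111 = 01110
  pos 8: 11101 XOR 10111 = 01010
  pos 9: 10100 XOR 10111 = 00011
  pos 12: 11000 XOR 10111 = 01111
Remainder (last 4 bits) = 1111. This is the CRC / FCS.

1111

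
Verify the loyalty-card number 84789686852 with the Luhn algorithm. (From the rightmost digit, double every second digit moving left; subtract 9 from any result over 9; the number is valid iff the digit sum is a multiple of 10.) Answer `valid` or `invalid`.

invalid

From the right, keep odd positions and double even positions (subtract 9 from any doubled value over 9):
  doubled (positions 2,4,...): 1 3 3 7 8 → sum 22
  kept (positions 1,3,...): 2 8 8 9 7 8 → sum 42
Total = 64.
64 mod 10 = 4, so the number is invalid.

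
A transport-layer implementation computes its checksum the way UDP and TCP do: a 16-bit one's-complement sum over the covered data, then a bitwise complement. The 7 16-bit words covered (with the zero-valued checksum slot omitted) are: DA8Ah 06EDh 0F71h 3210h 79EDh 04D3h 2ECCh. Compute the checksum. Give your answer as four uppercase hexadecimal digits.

One's-complement addition (fold any carry out of bit 15 back into bit 0):
  0xDA8A + 0x06ED = 0x0E177
  0xE177 + 0x0F71 = 0x0F0E8
  0xF0E8 + 0x3210 = 0x122F8 → wrap carry → 0x22F9
  0x22F9 + 0x79ED = 0x09CE6
  0x9CE6 + 0x04D3 = 0x0A1B9
  0xA1B9 + 0x2ECC = 0x0D085
One's-complement sum = 0xD085.
Checksum = ~0xD085 & 0xFFFF = 0x2F7A.

2F7A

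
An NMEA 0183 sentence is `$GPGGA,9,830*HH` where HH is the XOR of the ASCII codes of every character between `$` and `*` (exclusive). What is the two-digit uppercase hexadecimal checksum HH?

XOR the ASCII codes of the payload characters:
  'G' = 0x47 → acc = 0x47
  'P' = 0x50 → acc = 0x17
  'G' = 0x47 → acc = 0x50
  'G' = 0x47 → acc = 0x17
  'A' = 0x41 → acc = 0x56
  ',' = 0x2C → acc = 0x7A
  '9' = 0x39 → acc = 0x43
  ',' = 0x2C → acc = 0x6F
  '8' = 0x38 → acc = 0x57
  '3' = 0x33 → acc = 0x64
  '0' = 0x30 → acc = 0x54
Checksum = 0x54.

54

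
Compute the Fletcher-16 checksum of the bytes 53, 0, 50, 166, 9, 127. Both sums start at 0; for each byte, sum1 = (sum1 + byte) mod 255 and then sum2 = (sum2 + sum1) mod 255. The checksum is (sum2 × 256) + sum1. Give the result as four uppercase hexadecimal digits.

8D96

Running sums (mod 255):
  after byte 0 (53): sum1=53, sum2=53
  after byte 1 (0): sum1=53, sum2=106
  after byte 2 (50): sum1=103, sum2=209
  after byte 3 (166): sum1=14, sum2=223
  after byte 4 (9): sum1=23, sum2=246
  after byte 5 (127): sum1=150, sum2=141
Checksum = sum2·256 + sum1 = 141·256 + 150 = 36246 = 0x8D96.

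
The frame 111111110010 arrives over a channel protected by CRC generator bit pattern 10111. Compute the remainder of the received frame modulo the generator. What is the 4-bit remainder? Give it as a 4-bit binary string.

1000

Modulo-2 division of 111111110010 by 10111:
  pos 0: 11111 XOR 10111 = 01000
  pos 1: 10001 XOR 10111 = 00110
  pos 3: 11011 XOR 10111 = 01100
  pos 4: 11000 XOR 10111 = 01111
  pos 5: 11110 XOR 10111 = 01001
  pos 6: 10011 XOR 10111 = 00100
Remainder = 1000 (nonzero — an error is detected).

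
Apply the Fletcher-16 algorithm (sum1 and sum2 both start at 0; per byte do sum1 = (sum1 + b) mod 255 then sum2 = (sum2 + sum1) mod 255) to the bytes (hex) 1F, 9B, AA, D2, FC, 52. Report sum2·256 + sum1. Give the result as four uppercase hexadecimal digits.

3487

Running sums (mod 255):
  after byte 0 (1F): sum1=31, sum2=31
  after byte 1 (9B): sum1=186, sum2=217
  after byte 2 (AA): sum1=101, sum2=63
  after byte 3 (D2): sum1=56, sum2=119
  after byte 4 (FC): sum1=53, sum2=172
  after byte 5 (52): sum1=135, sum2=52
Checksum = sum2·256 + sum1 = 52·256 + 135 = 13447 = 0x3487.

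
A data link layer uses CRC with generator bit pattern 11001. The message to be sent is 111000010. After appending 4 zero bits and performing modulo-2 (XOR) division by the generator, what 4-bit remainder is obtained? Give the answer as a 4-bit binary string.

Append 4 zeros: 1110000100000. Divide by 11001 (XOR where the leading bit is 1):
  pos 0: 11100 XOR 11001 = 00101
  pos 2: 10100 XOR 11001 = 01101
  pos 3: 11011 XOR 11001 = 00010
  pos 6: 10000 XOR 11001 = 01001
  pos 7: 10010 XOR 11001 = 01011
  pos 8: 10110 XOR 11001 = 01111
Remainder (last 4 bits) = 1111. This is the CRC / FCS.

1111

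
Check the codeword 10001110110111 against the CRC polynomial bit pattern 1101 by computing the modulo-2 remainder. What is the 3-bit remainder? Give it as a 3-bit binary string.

Modulo-2 division of 10001110110111 by 1101:
  pos 0: 1000 XOR 1101 = 0101
  pos 1: 1011 XOR 1101 = 0110
  pos 2: 1101 XOR 1101 = 0000
  pos 6: 1011 XOR 1101 = 0110
  pos 7: 1100 XOR 1101 = 0001
  pos 10: 1111 XOR 1101 = 0010
Remainder = 010 (nonzero — an error is detected).

010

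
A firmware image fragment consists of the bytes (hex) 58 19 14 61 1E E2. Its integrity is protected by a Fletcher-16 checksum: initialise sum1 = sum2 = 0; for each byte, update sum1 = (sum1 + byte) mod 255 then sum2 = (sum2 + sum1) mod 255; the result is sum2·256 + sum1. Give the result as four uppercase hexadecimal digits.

23E7

Running sums (mod 255):
  after byte 0 (58): sum1=88, sum2=88
  after byte 1 (19): sum1=113, sum2=201
  after byte 2 (14): sum1=133, sum2=79
  after byte 3 (61): sum1=230, sum2=54
  after byte 4 (1E): sum1=5, sum2=59
  after byte 5 (E2): sum1=231, sum2=35
Checksum = sum2·256 + sum1 = 35·256 + 231 = 9191 = 0x23E7.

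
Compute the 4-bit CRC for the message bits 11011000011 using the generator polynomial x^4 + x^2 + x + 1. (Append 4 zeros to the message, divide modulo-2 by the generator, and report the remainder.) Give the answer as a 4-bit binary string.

1100

Append 4 zeros: 110110000110000. Divide by 10111 (XOR where the leading bit is 1):
  pos 0: 11011 XOR 10111 = 01100
  pos 1: 11000 XOR 10111 = 01111
  pos 2: 11110 XOR 10111 = 01001
  pos 3: 10010 XOR 10111 = 00101
  pos 5: 10101 XOR 10111 = 00010
  pos 8: 10100 XOR 10111 = 00011
Remainder (last 4 bits) = 1100. This is the CRC / FCS.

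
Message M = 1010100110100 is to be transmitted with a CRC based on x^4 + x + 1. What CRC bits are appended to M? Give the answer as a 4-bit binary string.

Append 4 zeros: 10101001101000000. Divide by 10011 (XOR where the leading bit is 1):
  pos 0: 10101 XOR 10011 = 00110
  pos 2: 11000 XOR 10011 = 01011
  pos 3: 10111 XOR 10011 = 00100
  pos 5: 10010 XOR 10011 = 00001
  pos 9: 11000 XOR 10011 = 01011
  pos 10: 10110 XOR 10011 = 00101
  pos 12: 10100 XOR 10011 = 00111
Remainder (last 4 bits) = 0111. This is the CRC / FCS.

0111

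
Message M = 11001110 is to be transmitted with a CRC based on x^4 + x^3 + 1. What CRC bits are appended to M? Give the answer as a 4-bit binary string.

Append 4 zeros: 110011100000. Divide by 11001 (XOR where the leading bit is 1):
  pos 0: 11001 XOR 11001 = 00000
  pos 5: 11000 XOR 11001 = 00001
Remainder (last 4 bits) = 0100. This is the CRC / FCS.

0100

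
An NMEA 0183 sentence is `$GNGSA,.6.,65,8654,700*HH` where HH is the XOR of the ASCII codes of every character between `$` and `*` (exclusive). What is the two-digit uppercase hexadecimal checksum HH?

XOR the ASCII codes of the payload characters:
  'G' = 0x47 → acc = 0x47
  'N' = 0x4E → acc = 0x09
  'G' = 0x47 → acc = 0x4E
  'S' = 0x53 → acc = 0x1D
  'A' = 0x41 → acc = 0x5C
  ',' = 0x2C → acc = 0x70
  '.' = 0x2E → acc = 0x5E
  '6' = 0x36 → acc = 0x68
  '.' = 0x2E → acc = 0x46
  ',' = 0x2C → acc = 0x6A
  '6' = 0x36 → acc = 0x5C
  '5' = 0x35 → acc = 0x69
  ',' = 0x2C → acc = 0x45
  '8' = 0x38 → acc = 0x7D
  '6' = 0x36 → acc = 0x4B
  '5' = 0x35 → acc = 0x7E
  '4' = 0x34 → acc = 0x4A
  ',' = 0x2C → acc = 0x66
  '7' = 0x37 → acc = 0x51
  '0' = 0x30 → acc = 0x61
  '0' = 0x30 → acc = 0x51
Checksum = 0x51.

51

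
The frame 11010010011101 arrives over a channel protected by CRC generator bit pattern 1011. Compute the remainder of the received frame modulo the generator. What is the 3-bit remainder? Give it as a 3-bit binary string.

000

Modulo-2 division of 11010010011101 by 1011:
  pos 0: 1101 XOR 1011 = 0110
  pos 1: 1100 XOR 1011 = 0111
  pos 2: 1110 XOR 1011 = 0101
  pos 3: 1011 XOR 1011 = 0000
  pos 9: 1110 XOR 1011 = 0101
  pos 10: 1011 XOR 1011 = 0000
Remainder = 000 (zero — the frame passes the CRC check).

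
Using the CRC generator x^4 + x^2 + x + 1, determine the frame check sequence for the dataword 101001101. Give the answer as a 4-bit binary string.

Append 4 zeros: 1010011010000. Divide by 10111 (XOR where the leading bit is 1):
  pos 0: 10100 XOR 10111 = 00011
  pos 3: 11110 XOR 10111 = 01001
  pos 4: 10011 XOR 10111 = 00100
  pos 6: 10000 XOR 10111 = 00111
  pos 8: 11100 XOR 10111 = 01011
Remainder (last 4 bits) = 1011. This is the CRC / FCS.

1011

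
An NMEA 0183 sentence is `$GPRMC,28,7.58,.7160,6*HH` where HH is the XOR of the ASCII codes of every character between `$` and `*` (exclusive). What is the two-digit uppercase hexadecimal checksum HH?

XOR the ASCII codes of the payload characters:
  'G' = 0x47 → acc = 0x47
  'P' = 0x50 → acc = 0x17
  'R' = 0x52 → acc = 0x45
  'M' = 0x4D → acc = 0x08
  'C' = 0x43 → acc = 0x4B
  ',' = 0x2C → acc = 0x67
  '2' = 0x32 → acc = 0x55
  '8' = 0x38 → acc = 0x6D
  ',' = 0x2C → acc = 0x41
  '7' = 0x37 → acc = 0x76
  '.' = 0x2E → acc = 0x58
  '5' = 0x35 → acc = 0x6D
  '8' = 0x38 → acc = 0x55
  ',' = 0x2C → acc = 0x79
  '.' = 0x2E → acc = 0x57
  '7' = 0x37 → acc = 0x60
  '1' = 0x31 → acc = 0x51
  '6' = 0x36 → acc = 0x67
  '0' = 0x30 → acc = 0x57
  ',' = 0x2C → acc = 0x7B
  '6' = 0x36 → acc = 0x4D
Checksum = 0x4D.

4D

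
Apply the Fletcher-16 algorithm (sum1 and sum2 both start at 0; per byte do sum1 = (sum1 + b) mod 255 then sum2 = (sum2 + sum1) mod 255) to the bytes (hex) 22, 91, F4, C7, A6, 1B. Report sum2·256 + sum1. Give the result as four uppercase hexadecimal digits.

Running sums (mod 255):
  after byte 0 (22): sum1=34, sum2=34
  after byte 1 (91): sum1=179, sum2=213
  after byte 2 (F4): sum1=168, sum2=126
  after byte 3 (C7): sum1=112, sum2=238
  after byte 4 (A6): sum1=23, sum2=6
  after byte 5 (1B): sum1=50, sum2=56
Checksum = sum2·256 + sum1 = 56·256 + 50 = 14386 = 0x3832.

3832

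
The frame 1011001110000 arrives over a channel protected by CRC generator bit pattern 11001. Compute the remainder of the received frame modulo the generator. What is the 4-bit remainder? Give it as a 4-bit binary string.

Modulo-2 division of 1011001110000 by 11001:
  pos 0: 10110 XOR 11001 = 01111
  pos 1: 11110 XOR 11001 = 00111
  pos 3: 11111 XOR 11001 = 00110
  pos 5: 11010 XOR 11001 = 00011
  pos 8: 11000 XOR 11001 = 00001
Remainder = 0001 (nonzero — an error is detected).

0001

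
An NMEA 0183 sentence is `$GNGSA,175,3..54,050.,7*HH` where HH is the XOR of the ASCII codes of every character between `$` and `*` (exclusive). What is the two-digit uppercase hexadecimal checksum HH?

71

XOR the ASCII codes of the payload characters:
  'G' = 0x47 → acc = 0x47
  'N' = 0x4E → acc = 0x09
  'G' = 0x47 → acc = 0x4E
  'S' = 0x53 → acc = 0x1D
  'A' = 0x41 → acc = 0x5C
  ',' = 0x2C → acc = 0x70
  '1' = 0x31 → acc = 0x41
  '7' = 0x37 → acc = 0x76
  '5' = 0x35 → acc = 0x43
  ',' = 0x2C → acc = 0x6F
  '3' = 0x33 → acc = 0x5C
  '.' = 0x2E → acc = 0x72
  '.' = 0x2E → acc = 0x5C
  '5' = 0x35 → acc = 0x69
  '4' = 0x34 → acc = 0x5D
  ',' = 0x2C → acc = 0x71
  '0' = 0x30 → acc = 0x41
  '5' = 0x35 → acc = 0x74
  '0' = 0x30 → acc = 0x44
  '.' = 0x2E → acc = 0x6A
  ',' = 0x2C → acc = 0x46
  '7' = 0x37 → acc = 0x71
Checksum = 0x71.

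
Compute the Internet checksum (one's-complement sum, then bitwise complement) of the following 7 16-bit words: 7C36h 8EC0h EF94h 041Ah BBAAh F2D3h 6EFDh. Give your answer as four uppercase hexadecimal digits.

One's-complement addition (fold any carry out of bit 15 back into bit 0):
  0x7C36 + 0x8EC0 = 0x10AF6 → wrap carry → 0x0AF7
  0x0AF7 + 0xEF94 = 0x0FA8B
  0xFA8B + 0x041A = 0x0FEA5
  0xFEA5 + 0xBBAA = 0x1BA4F → wrap carry → 0xBA50
  0xBA50 + 0xF2D3 = 0x1AD23 → wrap carry → 0xAD24
  0xAD24 + 0x6EFD = 0x11C21 → wrap carry → 0x1C22
One's-complement sum = 0x1C22.
Checksum = ~0x1C22 & 0xFFFF = 0xE3DD.

E3DD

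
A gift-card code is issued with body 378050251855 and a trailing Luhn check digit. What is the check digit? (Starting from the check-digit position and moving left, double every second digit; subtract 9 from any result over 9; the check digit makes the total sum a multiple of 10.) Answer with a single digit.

Partial digits right→left: 5 5 8 1 5 2 0 5 0 8 7 3
Double every second digit counting from the check-digit position (so the 1st, 3rd, 5th, ... of the partial from the right).
  doubled (with −9 where >9): 1 7 1 0 0 5 → sum 14
  kept as-is: 5 1 2 5 8 3 → sum 24
Total = 14 + 24 = 38.
Check digit = (10 − (38 mod 10)) mod 10 = 2.

2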